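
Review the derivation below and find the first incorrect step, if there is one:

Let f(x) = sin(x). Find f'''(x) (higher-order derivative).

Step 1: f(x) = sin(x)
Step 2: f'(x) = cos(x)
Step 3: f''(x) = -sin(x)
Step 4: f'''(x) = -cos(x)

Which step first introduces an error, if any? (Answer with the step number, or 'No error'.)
No error

All steps in this derivation are correct.
The final answer f'''(x) = -cos(x) is valid.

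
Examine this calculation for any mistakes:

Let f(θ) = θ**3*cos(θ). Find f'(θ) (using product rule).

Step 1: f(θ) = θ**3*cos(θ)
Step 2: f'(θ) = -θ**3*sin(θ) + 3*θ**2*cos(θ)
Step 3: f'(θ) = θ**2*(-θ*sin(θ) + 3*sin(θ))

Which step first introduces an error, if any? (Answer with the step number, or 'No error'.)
Step 3

Step 3 is incorrect due to a wrong trig function.
The step shows: θ**2*(-θ*sin(θ) + 3*sin(θ))
The correct value should be: θ**2*(-θ*sin(θ) + 3*cos(θ))

Explanation: cos(θ) was incorrectly written as sin(θ): the term θ**2*(-θ*sin(θ) + 3*cos(θ)) was incorrectly written as θ**2*(-θ*sin(θ) + 3*sin(θ))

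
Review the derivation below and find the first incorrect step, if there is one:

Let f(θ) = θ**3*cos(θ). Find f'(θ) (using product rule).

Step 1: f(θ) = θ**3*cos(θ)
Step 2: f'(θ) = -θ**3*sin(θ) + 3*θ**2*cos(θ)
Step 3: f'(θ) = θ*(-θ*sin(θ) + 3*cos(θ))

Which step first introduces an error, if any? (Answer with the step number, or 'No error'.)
Step 3

Step 3 is incorrect due to a wrong exponent.
The step shows: θ*(-θ*sin(θ) + 3*cos(θ))
The correct value should be: θ**2*(-θ*sin(θ) + 3*cos(θ))

Explanation: The exponent 2 on θ was incorrectly written as 1: the term θ**2*(-θ*sin(θ) + 3*cos(θ)) was incorrectly written as θ*(-θ*sin(θ) + 3*cos(θ))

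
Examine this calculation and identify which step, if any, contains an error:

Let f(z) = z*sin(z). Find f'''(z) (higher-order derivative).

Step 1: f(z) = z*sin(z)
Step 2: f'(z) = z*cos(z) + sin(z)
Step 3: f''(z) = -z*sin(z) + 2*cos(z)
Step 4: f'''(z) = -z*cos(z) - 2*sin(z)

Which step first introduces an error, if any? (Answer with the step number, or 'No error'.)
Step 4

Step 4 is incorrect due to a wrong coefficient.
The step shows: -z*cos(z) - 2*sin(z)
The correct value should be: -z*cos(z) - 3*sin(z)

Explanation: The coefficient -3 was incorrectly written as -2: the term -3*sin(z) was incorrectly written as -2*sin(z)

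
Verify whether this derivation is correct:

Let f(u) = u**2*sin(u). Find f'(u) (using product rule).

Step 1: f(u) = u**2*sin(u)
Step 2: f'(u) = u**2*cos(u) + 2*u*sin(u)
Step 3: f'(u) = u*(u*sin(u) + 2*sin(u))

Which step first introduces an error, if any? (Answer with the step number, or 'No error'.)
Step 3

Step 3 is incorrect due to a wrong trig function.
The step shows: u*(u*sin(u) + 2*sin(u))
The correct value should be: u*(u*cos(u) + 2*sin(u))

Explanation: cos(u) was incorrectly written as sin(u): the term u*(u*cos(u) + 2*sin(u)) was incorrectly written as u*(u*sin(u) + 2*sin(u))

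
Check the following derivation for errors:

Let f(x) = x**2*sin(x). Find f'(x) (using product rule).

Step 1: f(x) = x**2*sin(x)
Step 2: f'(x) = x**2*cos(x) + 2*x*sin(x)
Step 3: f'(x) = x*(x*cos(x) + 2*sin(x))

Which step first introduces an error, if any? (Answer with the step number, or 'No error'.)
No error

All steps in this derivation are correct.
The final answer f'(x) = x*(x*cos(x) + 2*sin(x)) is valid.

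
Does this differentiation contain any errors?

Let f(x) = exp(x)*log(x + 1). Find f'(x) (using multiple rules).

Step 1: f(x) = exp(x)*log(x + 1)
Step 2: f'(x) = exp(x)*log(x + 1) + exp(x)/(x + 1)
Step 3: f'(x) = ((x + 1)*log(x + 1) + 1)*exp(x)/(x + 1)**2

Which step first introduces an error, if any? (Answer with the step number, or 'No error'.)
Step 3

Step 3 is incorrect due to a wrong exponent.
The step shows: ((x + 1)*log(x + 1) + 1)*exp(x)/(x + 1)**2
The correct value should be: ((x + 1)*log(x + 1) + 1)*exp(x)/(x + 1)

Explanation: The exponent -1 on x + 1 was incorrectly written as -2: the term ((x + 1)*log(x + 1) + 1)*exp(x)/(x + 1) was incorrectly written as ((x + 1)*log(x + 1) + 1)*exp(x)/(x + 1)**2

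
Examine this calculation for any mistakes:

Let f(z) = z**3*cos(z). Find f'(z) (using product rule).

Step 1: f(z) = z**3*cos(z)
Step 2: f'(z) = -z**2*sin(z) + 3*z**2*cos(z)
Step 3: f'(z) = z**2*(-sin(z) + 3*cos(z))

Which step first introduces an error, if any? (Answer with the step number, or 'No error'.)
Step 2

Step 2 is incorrect due to a wrong exponent.
The step shows: -z**2*sin(z) + 3*z**2*cos(z)
The correct value should be: -z**3*sin(z) + 3*z**2*cos(z)

Explanation: The exponent 3 on z was incorrectly written as 2: the term -z**3*sin(z) was incorrectly written as -z**2*sin(z)
The later steps are derived from this incorrect expression, so the error originates in Step 2.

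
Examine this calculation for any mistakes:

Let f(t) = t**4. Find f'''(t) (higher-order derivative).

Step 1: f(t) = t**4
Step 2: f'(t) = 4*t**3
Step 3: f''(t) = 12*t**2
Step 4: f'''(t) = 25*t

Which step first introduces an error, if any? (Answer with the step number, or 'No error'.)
Step 4

Step 4 is incorrect due to a wrong coefficient.
The step shows: 25*t
The correct value should be: 24*t

Explanation: The coefficient 24 was incorrectly written as 25: the term 24*t was incorrectly written as 25*t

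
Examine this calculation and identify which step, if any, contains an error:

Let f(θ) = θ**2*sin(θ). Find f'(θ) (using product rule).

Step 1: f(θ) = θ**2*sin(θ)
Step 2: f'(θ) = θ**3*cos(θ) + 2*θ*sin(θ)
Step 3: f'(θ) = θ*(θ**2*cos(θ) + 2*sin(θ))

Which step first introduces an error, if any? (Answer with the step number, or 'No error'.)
Step 2

Step 2 is incorrect due to a wrong exponent.
The step shows: θ**3*cos(θ) + 2*θ*sin(θ)
The correct value should be: θ**2*cos(θ) + 2*θ*sin(θ)

Explanation: The exponent 2 on θ was incorrectly written as 3: the term θ**2*cos(θ) was incorrectly written as θ**3*cos(θ)
The later steps are derived from this incorrect expression, so the error originates in Step 2.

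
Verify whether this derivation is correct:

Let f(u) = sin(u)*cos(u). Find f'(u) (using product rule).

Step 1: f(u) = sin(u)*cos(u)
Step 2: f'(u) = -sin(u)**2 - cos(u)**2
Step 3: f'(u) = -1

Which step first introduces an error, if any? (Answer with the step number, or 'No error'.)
Step 2

Step 2 is incorrect due to a sign flip.
The step shows: -sin(u)**2 - cos(u)**2
The correct value should be: -sin(u)**2 + cos(u)**2

Explanation: The sign of one term was flipped: the term cos(u)**2 was incorrectly written as -cos(u)**2
The later steps are derived from this incorrect expression, so the error originates in Step 2.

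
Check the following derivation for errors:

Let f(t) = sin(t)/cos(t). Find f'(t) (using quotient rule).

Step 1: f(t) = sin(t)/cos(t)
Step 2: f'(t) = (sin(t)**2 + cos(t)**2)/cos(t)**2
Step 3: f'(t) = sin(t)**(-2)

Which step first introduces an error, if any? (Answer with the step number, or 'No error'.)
Step 3

Step 3 is incorrect due to a wrong trig function.
The step shows: sin(t)**(-2)
The correct value should be: cos(t)**(-2)

Explanation: cos(t) was incorrectly written as sin(t): the term cos(t)**(-2) was incorrectly written as sin(t)**(-2)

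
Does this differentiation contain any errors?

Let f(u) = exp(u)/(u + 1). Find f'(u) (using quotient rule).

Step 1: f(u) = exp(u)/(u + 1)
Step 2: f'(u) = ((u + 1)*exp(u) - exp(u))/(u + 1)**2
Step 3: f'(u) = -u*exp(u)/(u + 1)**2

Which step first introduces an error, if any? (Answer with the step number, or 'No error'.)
Step 3

Step 3 is incorrect due to a sign flip.
The step shows: -u*exp(u)/(u + 1)**2
The correct value should be: u*exp(u)/(u + 1)**2

Explanation: The sign of the whole expression was flipped: the term u*exp(u)/(u + 1)**2 was incorrectly written as -u*exp(u)/(u + 1)**2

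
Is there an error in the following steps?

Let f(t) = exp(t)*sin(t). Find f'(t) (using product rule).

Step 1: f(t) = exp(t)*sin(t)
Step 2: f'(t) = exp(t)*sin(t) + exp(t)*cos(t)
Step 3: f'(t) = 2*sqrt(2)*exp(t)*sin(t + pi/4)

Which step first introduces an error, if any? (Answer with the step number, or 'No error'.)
Step 3

Step 3 is incorrect due to a wrong exponent.
The step shows: 2*sqrt(2)*exp(t)*sin(t + pi/4)
The correct value should be: sqrt(2)*exp(t)*sin(t + pi/4)

Explanation: The exponent 1/2 on 2 was incorrectly written as 3/2: the term sqrt(2)*exp(t)*sin(t + pi/4) was incorrectly written as 2*sqrt(2)*exp(t)*sin(t + pi/4)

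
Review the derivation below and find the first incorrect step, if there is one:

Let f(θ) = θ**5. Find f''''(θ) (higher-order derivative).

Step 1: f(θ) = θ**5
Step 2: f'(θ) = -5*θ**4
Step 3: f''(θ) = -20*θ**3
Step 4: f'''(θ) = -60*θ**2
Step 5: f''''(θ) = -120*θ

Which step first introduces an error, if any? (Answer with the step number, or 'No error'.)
Step 2

Step 2 is incorrect due to a sign flip.
The step shows: -5*θ**4
The correct value should be: 5*θ**4

Explanation: The sign of the whole expression was flipped: the term 5*θ**4 was incorrectly written as -5*θ**4
The later steps are derived from this incorrect expression, so the error originates in Step 2.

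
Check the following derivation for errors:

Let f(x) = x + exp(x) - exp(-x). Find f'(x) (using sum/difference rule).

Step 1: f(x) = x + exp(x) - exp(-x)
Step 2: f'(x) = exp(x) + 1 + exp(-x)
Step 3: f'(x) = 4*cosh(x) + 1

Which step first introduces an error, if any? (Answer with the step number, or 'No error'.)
Step 3

Step 3 is incorrect due to a wrong coefficient.
The step shows: 4*cosh(x) + 1
The correct value should be: 2*cosh(x) + 1

Explanation: The coefficient 2 was incorrectly written as 4: the term 2*cosh(x) was incorrectly written as 4*cosh(x)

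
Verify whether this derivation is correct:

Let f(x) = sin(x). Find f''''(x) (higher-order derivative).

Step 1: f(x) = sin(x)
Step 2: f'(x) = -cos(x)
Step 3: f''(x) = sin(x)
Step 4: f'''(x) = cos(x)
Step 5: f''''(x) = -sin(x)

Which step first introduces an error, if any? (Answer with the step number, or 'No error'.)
Step 2

Step 2 is incorrect due to a sign flip.
The step shows: -cos(x)
The correct value should be: cos(x)

Explanation: The sign of the whole expression was flipped: the term cos(x) was incorrectly written as -cos(x)
The later steps are derived from this incorrect expression, so the error originates in Step 2.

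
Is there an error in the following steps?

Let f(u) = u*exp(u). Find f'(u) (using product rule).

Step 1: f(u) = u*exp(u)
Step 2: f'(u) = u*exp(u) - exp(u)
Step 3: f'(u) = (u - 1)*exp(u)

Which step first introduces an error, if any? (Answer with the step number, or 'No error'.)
Step 2

Step 2 is incorrect due to a sign flip.
The step shows: u*exp(u) - exp(u)
The correct value should be: u*exp(u) + exp(u)

Explanation: The sign of one term was flipped: the term exp(u) was incorrectly written as -exp(u)
The later steps are derived from this incorrect expression, so the error originates in Step 2.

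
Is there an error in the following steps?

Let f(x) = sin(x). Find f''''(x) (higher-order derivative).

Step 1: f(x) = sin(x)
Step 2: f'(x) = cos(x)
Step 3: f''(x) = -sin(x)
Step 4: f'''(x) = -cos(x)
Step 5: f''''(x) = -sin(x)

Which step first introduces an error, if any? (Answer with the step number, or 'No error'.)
Step 5

Step 5 is incorrect due to a sign flip.
The step shows: -sin(x)
The correct value should be: sin(x)

Explanation: The sign of the whole expression was flipped: the term sin(x) was incorrectly written as -sin(x)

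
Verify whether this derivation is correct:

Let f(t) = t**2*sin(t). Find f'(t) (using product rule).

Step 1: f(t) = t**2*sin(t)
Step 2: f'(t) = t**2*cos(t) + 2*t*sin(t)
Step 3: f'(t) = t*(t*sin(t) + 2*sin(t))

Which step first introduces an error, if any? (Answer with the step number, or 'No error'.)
Step 3

Step 3 is incorrect due to a wrong trig function.
The step shows: t*(t*sin(t) + 2*sin(t))
The correct value should be: t*(t*cos(t) + 2*sin(t))

Explanation: cos(t) was incorrectly written as sin(t): the term t*(t*cos(t) + 2*sin(t)) was incorrectly written as t*(t*sin(t) + 2*sin(t))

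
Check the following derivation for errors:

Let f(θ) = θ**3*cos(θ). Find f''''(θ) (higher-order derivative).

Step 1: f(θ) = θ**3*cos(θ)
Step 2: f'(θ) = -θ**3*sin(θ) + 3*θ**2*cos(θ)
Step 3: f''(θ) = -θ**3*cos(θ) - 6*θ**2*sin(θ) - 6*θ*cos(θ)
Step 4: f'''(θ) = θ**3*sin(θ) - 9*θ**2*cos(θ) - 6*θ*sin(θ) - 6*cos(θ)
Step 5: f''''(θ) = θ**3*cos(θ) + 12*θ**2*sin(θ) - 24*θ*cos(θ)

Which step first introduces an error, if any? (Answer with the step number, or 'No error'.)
Step 3

Step 3 is incorrect due to a sign flip.
The step shows: -θ**3*cos(θ) - 6*θ**2*sin(θ) - 6*θ*cos(θ)
The correct value should be: -θ**3*cos(θ) - 6*θ**2*sin(θ) + 6*θ*cos(θ)

Explanation: The sign of one term was flipped: the term 6*θ*cos(θ) was incorrectly written as -6*θ*cos(θ)
The later steps are derived from this incorrect expression, so the error originates in Step 3.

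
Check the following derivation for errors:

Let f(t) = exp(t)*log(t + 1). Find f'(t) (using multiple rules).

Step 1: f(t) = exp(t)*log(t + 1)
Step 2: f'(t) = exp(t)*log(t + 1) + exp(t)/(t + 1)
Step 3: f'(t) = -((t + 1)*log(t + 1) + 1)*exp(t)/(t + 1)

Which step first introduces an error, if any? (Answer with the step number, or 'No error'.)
Step 3

Step 3 is incorrect due to a sign flip.
The step shows: -((t + 1)*log(t + 1) + 1)*exp(t)/(t + 1)
The correct value should be: ((t + 1)*log(t + 1) + 1)*exp(t)/(t + 1)

Explanation: The sign of the whole expression was flipped: the term ((t + 1)*log(t + 1) + 1)*exp(t)/(t + 1) was incorrectly written as -((t + 1)*log(t + 1) + 1)*exp(t)/(t + 1)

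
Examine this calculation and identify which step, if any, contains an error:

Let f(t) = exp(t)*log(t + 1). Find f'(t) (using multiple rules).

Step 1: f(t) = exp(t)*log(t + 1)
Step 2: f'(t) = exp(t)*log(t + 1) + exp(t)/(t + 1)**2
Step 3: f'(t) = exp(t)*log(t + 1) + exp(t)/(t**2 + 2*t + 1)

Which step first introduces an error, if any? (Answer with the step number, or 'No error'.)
Step 2

Step 2 is incorrect due to a wrong exponent.
The step shows: exp(t)*log(t + 1) + exp(t)/(t + 1)**2
The correct value should be: exp(t)*log(t + 1) + exp(t)/(t + 1)

Explanation: The exponent -1 on t + 1 was incorrectly written as -2: the term exp(t)/(t + 1) was incorrectly written as exp(t)/(t + 1)**2
The later steps are derived from this incorrect expression, so the error originates in Step 2.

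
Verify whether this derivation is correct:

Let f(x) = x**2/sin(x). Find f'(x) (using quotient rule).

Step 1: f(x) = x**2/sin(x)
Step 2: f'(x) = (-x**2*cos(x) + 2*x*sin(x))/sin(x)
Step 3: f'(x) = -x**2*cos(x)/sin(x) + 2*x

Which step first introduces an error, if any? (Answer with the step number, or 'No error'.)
Step 2

Step 2 is incorrect due to a wrong exponent.
The step shows: (-x**2*cos(x) + 2*x*sin(x))/sin(x)
The correct value should be: (-x**2*cos(x) + 2*x*sin(x))/sin(x)**2

Explanation: The exponent -2 on sin(x) was incorrectly written as -1: the term (-x**2*cos(x) + 2*x*sin(x))/sin(x)**2 was incorrectly written as (-x**2*cos(x) + 2*x*sin(x))/sin(x)
The later steps are derived from this incorrect expression, so the error originates in Step 2.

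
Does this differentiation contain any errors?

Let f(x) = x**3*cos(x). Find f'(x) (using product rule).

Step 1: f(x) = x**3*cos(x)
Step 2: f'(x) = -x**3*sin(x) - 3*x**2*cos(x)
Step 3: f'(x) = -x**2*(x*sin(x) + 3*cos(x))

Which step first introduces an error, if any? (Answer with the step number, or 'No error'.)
Step 2

Step 2 is incorrect due to a sign flip.
The step shows: -x**3*sin(x) - 3*x**2*cos(x)
The correct value should be: -x**3*sin(x) + 3*x**2*cos(x)

Explanation: The sign of one term was flipped: the term 3*x**2*cos(x) was incorrectly written as -3*x**2*cos(x)
The later steps are derived from this incorrect expression, so the error originates in Step 2.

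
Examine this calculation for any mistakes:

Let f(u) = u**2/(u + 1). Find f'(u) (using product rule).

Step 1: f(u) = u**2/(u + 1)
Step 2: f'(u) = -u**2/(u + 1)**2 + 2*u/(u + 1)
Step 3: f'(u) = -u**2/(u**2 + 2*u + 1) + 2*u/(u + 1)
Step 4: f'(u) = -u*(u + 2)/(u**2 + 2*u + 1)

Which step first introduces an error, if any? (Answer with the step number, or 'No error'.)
Step 4

Step 4 is incorrect due to a sign flip.
The step shows: -u*(u + 2)/(u**2 + 2*u + 1)
The correct value should be: u*(u + 2)/(u**2 + 2*u + 1)

Explanation: The sign of the whole expression was flipped: the term u*(u + 2)/(u**2 + 2*u + 1) was incorrectly written as -u*(u + 2)/(u**2 + 2*u + 1)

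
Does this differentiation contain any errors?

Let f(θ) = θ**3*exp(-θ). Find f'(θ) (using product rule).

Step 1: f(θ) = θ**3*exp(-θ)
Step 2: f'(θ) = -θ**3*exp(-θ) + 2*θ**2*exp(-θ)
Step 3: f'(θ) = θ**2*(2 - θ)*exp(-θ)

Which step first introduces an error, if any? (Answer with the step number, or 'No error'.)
Step 2

Step 2 is incorrect due to a wrong coefficient.
The step shows: -θ**3*exp(-θ) + 2*θ**2*exp(-θ)
The correct value should be: -θ**3*exp(-θ) + 3*θ**2*exp(-θ)

Explanation: The coefficient 3 was incorrectly written as 2: the term 3*θ**2*exp(-θ) was incorrectly written as 2*θ**2*exp(-θ)
The later steps are derived from this incorrect expression, so the error originates in Step 2.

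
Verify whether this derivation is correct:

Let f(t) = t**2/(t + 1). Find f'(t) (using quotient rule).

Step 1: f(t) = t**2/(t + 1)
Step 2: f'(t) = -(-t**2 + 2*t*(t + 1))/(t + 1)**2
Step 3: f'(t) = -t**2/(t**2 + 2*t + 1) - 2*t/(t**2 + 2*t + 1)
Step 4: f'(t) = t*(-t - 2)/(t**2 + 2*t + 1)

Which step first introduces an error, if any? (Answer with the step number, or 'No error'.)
Step 2

Step 2 is incorrect due to a sign flip.
The step shows: -(-t**2 + 2*t*(t + 1))/(t + 1)**2
The correct value should be: (-t**2 + 2*t*(t + 1))/(t + 1)**2

Explanation: The sign of the whole expression was flipped: the term (-t**2 + 2*t*(t + 1))/(t + 1)**2 was incorrectly written as -(-t**2 + 2*t*(t + 1))/(t + 1)**2
The later steps are derived from this incorrect expression, so the error originates in Step 2.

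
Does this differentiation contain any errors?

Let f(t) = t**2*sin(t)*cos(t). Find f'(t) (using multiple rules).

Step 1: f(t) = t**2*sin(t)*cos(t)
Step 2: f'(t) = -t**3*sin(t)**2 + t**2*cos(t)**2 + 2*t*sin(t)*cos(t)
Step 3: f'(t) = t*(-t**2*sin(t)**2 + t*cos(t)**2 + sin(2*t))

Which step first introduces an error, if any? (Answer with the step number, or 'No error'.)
Step 2

Step 2 is incorrect due to a wrong exponent.
The step shows: -t**3*sin(t)**2 + t**2*cos(t)**2 + 2*t*sin(t)*cos(t)
The correct value should be: -t**2*sin(t)**2 + t**2*cos(t)**2 + 2*t*sin(t)*cos(t)

Explanation: The exponent 2 on t was incorrectly written as 3: the term -t**2*sin(t)**2 was incorrectly written as -t**3*sin(t)**2
The later steps are derived from this incorrect expression, so the error originates in Step 2.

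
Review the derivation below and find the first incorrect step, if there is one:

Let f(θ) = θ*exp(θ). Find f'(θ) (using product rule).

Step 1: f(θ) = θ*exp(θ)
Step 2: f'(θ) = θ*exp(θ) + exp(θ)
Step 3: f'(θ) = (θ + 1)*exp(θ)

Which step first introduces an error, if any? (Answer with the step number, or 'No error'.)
No error

All steps in this derivation are correct.
The final answer f'(θ) = (θ + 1)*exp(θ) is valid.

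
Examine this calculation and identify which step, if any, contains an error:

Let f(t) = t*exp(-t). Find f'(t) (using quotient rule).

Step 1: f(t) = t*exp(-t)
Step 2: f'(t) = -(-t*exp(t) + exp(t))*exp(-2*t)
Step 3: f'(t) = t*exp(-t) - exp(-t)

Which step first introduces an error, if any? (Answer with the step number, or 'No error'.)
Step 2

Step 2 is incorrect due to a sign flip.
The step shows: -(-t*exp(t) + exp(t))*exp(-2*t)
The correct value should be: (-t*exp(t) + exp(t))*exp(-2*t)

Explanation: The sign of the whole expression was flipped: the term (-t*exp(t) + exp(t))*exp(-2*t) was incorrectly written as -(-t*exp(t) + exp(t))*exp(-2*t)
The later steps are derived from this incorrect expression, so the error originates in Step 2.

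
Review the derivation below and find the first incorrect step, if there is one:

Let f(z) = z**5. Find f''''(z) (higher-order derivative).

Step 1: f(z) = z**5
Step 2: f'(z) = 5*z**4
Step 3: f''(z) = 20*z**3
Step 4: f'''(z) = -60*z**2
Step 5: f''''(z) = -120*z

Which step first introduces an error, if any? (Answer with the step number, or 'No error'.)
Step 4

Step 4 is incorrect due to a sign flip.
The step shows: -60*z**2
The correct value should be: 60*z**2

Explanation: The sign of the whole expression was flipped: the term 60*z**2 was incorrectly written as -60*z**2
The later steps are derived from this incorrect expression, so the error originates in Step 4.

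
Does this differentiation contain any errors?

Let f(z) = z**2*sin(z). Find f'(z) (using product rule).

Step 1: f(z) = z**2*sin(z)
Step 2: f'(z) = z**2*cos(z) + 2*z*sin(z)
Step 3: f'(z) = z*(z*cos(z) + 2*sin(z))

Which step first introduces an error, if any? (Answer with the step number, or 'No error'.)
No error

All steps in this derivation are correct.
The final answer f'(z) = z*(z*cos(z) + 2*sin(z)) is valid.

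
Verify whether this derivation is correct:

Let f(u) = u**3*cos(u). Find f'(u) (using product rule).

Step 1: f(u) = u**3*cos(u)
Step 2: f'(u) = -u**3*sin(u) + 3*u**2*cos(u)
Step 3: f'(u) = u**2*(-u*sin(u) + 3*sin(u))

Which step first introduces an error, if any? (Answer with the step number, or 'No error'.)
Step 3

Step 3 is incorrect due to a wrong trig function.
The step shows: u**2*(-u*sin(u) + 3*sin(u))
The correct value should be: u**2*(-u*sin(u) + 3*cos(u))

Explanation: cos(u) was incorrectly written as sin(u): the term u**2*(-u*sin(u) + 3*cos(u)) was incorrectly written as u**2*(-u*sin(u) + 3*sin(u))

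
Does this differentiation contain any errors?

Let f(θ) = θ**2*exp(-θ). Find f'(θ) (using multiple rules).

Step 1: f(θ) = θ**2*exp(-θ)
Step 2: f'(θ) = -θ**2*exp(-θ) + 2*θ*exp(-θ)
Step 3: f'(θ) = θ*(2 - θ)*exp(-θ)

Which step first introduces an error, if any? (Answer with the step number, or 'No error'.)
No error

All steps in this derivation are correct.
The final answer f'(θ) = θ*(2 - θ)*exp(-θ) is valid.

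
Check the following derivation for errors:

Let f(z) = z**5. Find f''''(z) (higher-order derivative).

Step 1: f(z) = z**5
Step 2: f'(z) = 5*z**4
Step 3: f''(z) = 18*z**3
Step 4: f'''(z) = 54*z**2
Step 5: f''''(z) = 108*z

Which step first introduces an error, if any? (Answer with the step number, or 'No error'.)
Step 3

Step 3 is incorrect due to a wrong coefficient.
The step shows: 18*z**3
The correct value should be: 20*z**3

Explanation: The coefficient 20 was incorrectly written as 18: the term 20*z**3 was incorrectly written as 18*z**3
The later steps are derived from this incorrect expression, so the error originates in Step 3.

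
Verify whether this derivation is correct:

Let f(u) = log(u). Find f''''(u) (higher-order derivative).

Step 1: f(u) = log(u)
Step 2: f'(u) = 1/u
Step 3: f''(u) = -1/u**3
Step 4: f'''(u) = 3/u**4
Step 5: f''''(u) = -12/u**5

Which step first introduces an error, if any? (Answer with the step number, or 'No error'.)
Step 3

Step 3 is incorrect due to a wrong exponent.
The step shows: -1/u**3
The correct value should be: -1/u**2

Explanation: The exponent -2 on u was incorrectly written as -3: the term -1/u**2 was incorrectly written as -1/u**3
The later steps are derived from this incorrect expression, so the error originates in Step 3.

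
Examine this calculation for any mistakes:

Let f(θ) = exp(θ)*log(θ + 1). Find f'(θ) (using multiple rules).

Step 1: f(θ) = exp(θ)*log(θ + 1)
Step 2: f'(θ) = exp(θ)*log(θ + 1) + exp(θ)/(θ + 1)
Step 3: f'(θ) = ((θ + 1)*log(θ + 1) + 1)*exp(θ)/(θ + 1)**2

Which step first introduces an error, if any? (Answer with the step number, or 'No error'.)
Step 3

Step 3 is incorrect due to a wrong exponent.
The step shows: ((θ + 1)*log(θ + 1) + 1)*exp(θ)/(θ + 1)**2
The correct value should be: ((θ + 1)*log(θ + 1) + 1)*exp(θ)/(θ + 1)

Explanation: The exponent -1 on θ + 1 was incorrectly written as -2: the term ((θ + 1)*log(θ + 1) + 1)*exp(θ)/(θ + 1) was incorrectly written as ((θ + 1)*log(θ + 1) + 1)*exp(θ)/(θ + 1)**2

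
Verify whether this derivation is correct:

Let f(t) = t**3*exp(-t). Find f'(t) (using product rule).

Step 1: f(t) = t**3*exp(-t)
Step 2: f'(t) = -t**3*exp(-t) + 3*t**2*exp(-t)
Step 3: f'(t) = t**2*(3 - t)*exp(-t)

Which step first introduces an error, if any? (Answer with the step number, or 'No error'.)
No error

All steps in this derivation are correct.
The final answer f'(t) = t**2*(3 - t)*exp(-t) is valid.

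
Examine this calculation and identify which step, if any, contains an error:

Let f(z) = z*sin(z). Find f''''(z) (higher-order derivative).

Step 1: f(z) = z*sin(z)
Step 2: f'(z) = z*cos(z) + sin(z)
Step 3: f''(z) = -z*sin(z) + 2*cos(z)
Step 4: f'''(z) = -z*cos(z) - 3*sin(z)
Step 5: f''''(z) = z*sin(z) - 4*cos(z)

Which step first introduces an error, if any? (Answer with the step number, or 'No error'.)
No error

All steps in this derivation are correct.
The final answer f''''(z) = z*sin(z) - 4*cos(z) is valid.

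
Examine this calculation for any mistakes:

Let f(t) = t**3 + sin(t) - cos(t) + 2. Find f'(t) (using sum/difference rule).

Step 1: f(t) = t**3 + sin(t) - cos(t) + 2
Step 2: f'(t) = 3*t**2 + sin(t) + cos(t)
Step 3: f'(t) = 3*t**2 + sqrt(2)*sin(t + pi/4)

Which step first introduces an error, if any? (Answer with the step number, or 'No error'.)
No error

All steps in this derivation are correct.
The final answer f'(t) = 3*t**2 + sqrt(2)*sin(t + pi/4) is valid.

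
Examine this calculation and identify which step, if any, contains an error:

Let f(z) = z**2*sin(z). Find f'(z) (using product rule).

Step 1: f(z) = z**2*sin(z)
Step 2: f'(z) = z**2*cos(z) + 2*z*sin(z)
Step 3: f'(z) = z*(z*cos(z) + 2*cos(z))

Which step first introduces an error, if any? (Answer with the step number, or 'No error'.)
Step 3

Step 3 is incorrect due to a wrong trig function.
The step shows: z*(z*cos(z) + 2*cos(z))
The correct value should be: z*(z*cos(z) + 2*sin(z))

Explanation: sin(z) was incorrectly written as cos(z): the term z*(z*cos(z) + 2*sin(z)) was incorrectly written as z*(z*cos(z) + 2*cos(z))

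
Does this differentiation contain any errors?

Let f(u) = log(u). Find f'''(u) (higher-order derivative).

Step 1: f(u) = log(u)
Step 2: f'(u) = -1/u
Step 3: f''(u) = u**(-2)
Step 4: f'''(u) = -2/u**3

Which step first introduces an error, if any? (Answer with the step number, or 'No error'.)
Step 2

Step 2 is incorrect due to a sign flip.
The step shows: -1/u
The correct value should be: 1/u

Explanation: The sign of the whole expression was flipped: the term 1/u was incorrectly written as -1/u
The later steps are derived from this incorrect expression, so the error originates in Step 2.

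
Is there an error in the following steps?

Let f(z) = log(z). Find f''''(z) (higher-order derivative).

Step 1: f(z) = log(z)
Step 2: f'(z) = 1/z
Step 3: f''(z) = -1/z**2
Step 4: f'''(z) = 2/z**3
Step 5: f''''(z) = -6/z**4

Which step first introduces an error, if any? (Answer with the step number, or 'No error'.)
No error

All steps in this derivation are correct.
The final answer f''''(z) = -6/z**4 is valid.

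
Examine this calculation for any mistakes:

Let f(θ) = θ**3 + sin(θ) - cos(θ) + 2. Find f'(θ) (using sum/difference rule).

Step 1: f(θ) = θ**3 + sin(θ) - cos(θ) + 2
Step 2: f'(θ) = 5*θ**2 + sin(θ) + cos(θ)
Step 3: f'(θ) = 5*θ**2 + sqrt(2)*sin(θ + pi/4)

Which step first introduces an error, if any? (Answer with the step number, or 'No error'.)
Step 2

Step 2 is incorrect due to a wrong coefficient.
The step shows: 5*θ**2 + sin(θ) + cos(θ)
The correct value should be: 3*θ**2 + sin(θ) + cos(θ)

Explanation: The coefficient 3 was incorrectly written as 5: the term 3*θ**2 was incorrectly written as 5*θ**2
The later steps are derived from this incorrect expression, so the error originates in Step 2.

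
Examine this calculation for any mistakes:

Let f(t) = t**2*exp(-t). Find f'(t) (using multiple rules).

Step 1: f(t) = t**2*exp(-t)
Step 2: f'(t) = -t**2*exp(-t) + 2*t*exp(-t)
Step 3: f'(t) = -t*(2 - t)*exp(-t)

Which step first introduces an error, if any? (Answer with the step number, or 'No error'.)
Step 3

Step 3 is incorrect due to a sign flip.
The step shows: -t*(2 - t)*exp(-t)
The correct value should be: t*(2 - t)*exp(-t)

Explanation: The sign of the whole expression was flipped: the term t*(2 - t)*exp(-t) was incorrectly written as -t*(2 - t)*exp(-t)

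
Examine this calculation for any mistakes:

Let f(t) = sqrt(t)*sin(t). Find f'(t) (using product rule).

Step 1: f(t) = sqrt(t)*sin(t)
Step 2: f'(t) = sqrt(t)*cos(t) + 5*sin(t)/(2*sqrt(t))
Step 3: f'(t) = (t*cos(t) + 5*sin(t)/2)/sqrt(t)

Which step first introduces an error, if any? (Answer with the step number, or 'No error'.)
Step 2

Step 2 is incorrect due to a wrong coefficient.
The step shows: sqrt(t)*cos(t) + 5*sin(t)/(2*sqrt(t))
The correct value should be: sqrt(t)*cos(t) + sin(t)/(2*sqrt(t))

Explanation: The coefficient 1/2 was incorrectly written as 5/2: the term sin(t)/(2*sqrt(t)) was incorrectly written as 5*sin(t)/(2*sqrt(t))
The later steps are derived from this incorrect expression, so the error originates in Step 2.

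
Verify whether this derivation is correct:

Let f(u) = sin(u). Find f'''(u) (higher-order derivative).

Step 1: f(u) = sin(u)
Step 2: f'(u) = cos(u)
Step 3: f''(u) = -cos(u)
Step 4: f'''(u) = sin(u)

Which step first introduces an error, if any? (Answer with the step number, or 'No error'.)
Step 3

Step 3 is incorrect due to a wrong trig function.
The step shows: -cos(u)
The correct value should be: -sin(u)

Explanation: sin(u) was incorrectly written as cos(u): the term -sin(u) was incorrectly written as -cos(u)
The later steps are derived from this incorrect expression, so the error originates in Step 3.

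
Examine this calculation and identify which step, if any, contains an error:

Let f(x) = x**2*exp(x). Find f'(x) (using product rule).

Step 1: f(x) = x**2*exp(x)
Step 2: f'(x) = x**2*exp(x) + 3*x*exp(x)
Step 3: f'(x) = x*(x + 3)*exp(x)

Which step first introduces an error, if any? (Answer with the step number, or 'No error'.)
Step 2

Step 2 is incorrect due to a wrong coefficient.
The step shows: x**2*exp(x) + 3*x*exp(x)
The correct value should be: x**2*exp(x) + 2*x*exp(x)

Explanation: The coefficient 2 was incorrectly written as 3: the term 2*x*exp(x) was incorrectly written as 3*x*exp(x)
The later steps are derived from this incorrect expression, so the error originates in Step 2.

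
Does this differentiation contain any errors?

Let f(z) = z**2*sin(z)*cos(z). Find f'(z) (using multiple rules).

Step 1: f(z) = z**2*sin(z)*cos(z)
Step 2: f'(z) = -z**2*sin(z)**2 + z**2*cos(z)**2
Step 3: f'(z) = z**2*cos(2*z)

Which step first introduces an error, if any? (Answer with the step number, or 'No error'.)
Step 2

Step 2 is incorrect due to a dropped term.
The step shows: -z**2*sin(z)**2 + z**2*cos(z)**2
The correct value should be: -z**2*sin(z)**2 + z**2*cos(z)**2 + 2*z*sin(z)*cos(z)

Explanation: A term was dropped: the term 2*z*sin(z)*cos(z) was incorrectly omitted
The later steps are derived from this incorrect expression, so the error originates in Step 2.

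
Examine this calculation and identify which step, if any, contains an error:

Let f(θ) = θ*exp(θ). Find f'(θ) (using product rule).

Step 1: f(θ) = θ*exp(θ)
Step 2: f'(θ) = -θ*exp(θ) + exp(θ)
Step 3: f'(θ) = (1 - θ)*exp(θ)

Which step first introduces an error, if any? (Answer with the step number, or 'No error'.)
Step 2

Step 2 is incorrect due to a sign flip.
The step shows: -θ*exp(θ) + exp(θ)
The correct value should be: θ*exp(θ) + exp(θ)

Explanation: The sign of one term was flipped: the term θ*exp(θ) was incorrectly written as -θ*exp(θ)
The later steps are derived from this incorrect expression, so the error originates in Step 2.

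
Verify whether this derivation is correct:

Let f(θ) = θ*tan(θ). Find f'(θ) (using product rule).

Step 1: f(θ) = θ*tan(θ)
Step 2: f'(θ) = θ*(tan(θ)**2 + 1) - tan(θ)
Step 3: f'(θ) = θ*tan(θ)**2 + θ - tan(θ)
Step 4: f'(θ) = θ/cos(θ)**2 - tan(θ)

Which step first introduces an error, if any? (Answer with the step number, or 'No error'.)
Step 2

Step 2 is incorrect due to a sign flip.
The step shows: θ*(tan(θ)**2 + 1) - tan(θ)
The correct value should be: θ*(tan(θ)**2 + 1) + tan(θ)

Explanation: The sign of one term was flipped: the term tan(θ) was incorrectly written as -tan(θ)
The later steps are derived from this incorrect expression, so the error originates in Step 2.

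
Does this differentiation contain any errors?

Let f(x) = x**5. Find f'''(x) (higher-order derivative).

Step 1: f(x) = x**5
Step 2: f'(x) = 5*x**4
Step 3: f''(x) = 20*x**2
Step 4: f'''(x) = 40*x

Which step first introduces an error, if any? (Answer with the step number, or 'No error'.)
Step 3

Step 3 is incorrect due to a wrong exponent.
The step shows: 20*x**2
The correct value should be: 20*x**3

Explanation: The exponent 3 on x was incorrectly written as 2: the term 20*x**3 was incorrectly written as 20*x**2
The later steps are derived from this incorrect expression, so the error originates in Step 3.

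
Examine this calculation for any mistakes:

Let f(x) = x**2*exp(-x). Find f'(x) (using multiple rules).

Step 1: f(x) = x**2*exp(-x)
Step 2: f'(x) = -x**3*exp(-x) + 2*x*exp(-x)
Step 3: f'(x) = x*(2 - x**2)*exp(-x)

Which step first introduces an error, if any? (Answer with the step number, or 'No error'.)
Step 2

Step 2 is incorrect due to a wrong exponent.
The step shows: -x**3*exp(-x) + 2*x*exp(-x)
The correct value should be: -x**2*exp(-x) + 2*x*exp(-x)

Explanation: The exponent 2 on x was incorrectly written as 3: the term -x**2*exp(-x) was incorrectly written as -x**3*exp(-x)
The later steps are derived from this incorrect expression, so the error originates in Step 2.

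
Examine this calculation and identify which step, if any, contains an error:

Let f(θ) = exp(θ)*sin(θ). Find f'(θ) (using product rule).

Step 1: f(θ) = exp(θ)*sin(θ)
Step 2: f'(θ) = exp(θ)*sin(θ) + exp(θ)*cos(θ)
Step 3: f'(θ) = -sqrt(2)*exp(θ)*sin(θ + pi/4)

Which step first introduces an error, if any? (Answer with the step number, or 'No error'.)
Step 3

Step 3 is incorrect due to a sign flip.
The step shows: -sqrt(2)*exp(θ)*sin(θ + pi/4)
The correct value should be: sqrt(2)*exp(θ)*sin(θ + pi/4)

Explanation: The sign of the whole expression was flipped: the term sqrt(2)*exp(θ)*sin(θ + pi/4) was incorrectly written as -sqrt(2)*exp(θ)*sin(θ + pi/4)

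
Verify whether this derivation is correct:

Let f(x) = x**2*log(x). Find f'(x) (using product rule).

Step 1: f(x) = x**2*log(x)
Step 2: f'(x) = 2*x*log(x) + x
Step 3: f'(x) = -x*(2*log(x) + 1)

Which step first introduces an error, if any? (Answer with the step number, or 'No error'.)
Step 3

Step 3 is incorrect due to a sign flip.
The step shows: -x*(2*log(x) + 1)
The correct value should be: x*(2*log(x) + 1)

Explanation: The sign of the whole expression was flipped: the term x*(2*log(x) + 1) was incorrectly written as -x*(2*log(x) + 1)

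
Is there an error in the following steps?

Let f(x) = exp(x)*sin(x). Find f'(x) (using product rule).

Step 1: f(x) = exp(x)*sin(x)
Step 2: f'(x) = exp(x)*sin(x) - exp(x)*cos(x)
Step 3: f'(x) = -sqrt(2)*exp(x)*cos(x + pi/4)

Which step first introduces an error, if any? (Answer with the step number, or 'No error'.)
Step 2

Step 2 is incorrect due to a sign flip.
The step shows: exp(x)*sin(x) - exp(x)*cos(x)
The correct value should be: exp(x)*sin(x) + exp(x)*cos(x)

Explanation: The sign of one term was flipped: the term exp(x)*cos(x) was incorrectly written as -exp(x)*cos(x)
The later steps are derived from this incorrect expression, so the error originates in Step 2.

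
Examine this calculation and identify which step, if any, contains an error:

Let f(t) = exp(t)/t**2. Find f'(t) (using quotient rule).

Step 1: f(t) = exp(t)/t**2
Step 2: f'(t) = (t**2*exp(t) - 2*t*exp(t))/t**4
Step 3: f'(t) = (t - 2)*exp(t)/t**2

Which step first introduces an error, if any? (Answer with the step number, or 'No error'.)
Step 3

Step 3 is incorrect due to a wrong exponent.
The step shows: (t - 2)*exp(t)/t**2
The correct value should be: (t - 2)*exp(t)/t**3

Explanation: The exponent -3 on t was incorrectly written as -2: the term (t - 2)*exp(t)/t**3 was incorrectly written as (t - 2)*exp(t)/t**2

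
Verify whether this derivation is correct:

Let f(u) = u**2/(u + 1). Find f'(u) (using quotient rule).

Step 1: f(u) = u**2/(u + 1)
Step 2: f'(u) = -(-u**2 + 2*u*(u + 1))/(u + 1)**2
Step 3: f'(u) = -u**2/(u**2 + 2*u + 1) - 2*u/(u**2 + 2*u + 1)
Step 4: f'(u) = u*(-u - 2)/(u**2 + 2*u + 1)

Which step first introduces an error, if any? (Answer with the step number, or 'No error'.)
Step 2

Step 2 is incorrect due to a sign flip.
The step shows: -(-u**2 + 2*u*(u + 1))/(u + 1)**2
The correct value should be: (-u**2 + 2*u*(u + 1))/(u + 1)**2

Explanation: The sign of the whole expression was flipped: the term (-u**2 + 2*u*(u + 1))/(u + 1)**2 was incorrectly written as -(-u**2 + 2*u*(u + 1))/(u + 1)**2
The later steps are derived from this incorrect expression, so the error originates in Step 2.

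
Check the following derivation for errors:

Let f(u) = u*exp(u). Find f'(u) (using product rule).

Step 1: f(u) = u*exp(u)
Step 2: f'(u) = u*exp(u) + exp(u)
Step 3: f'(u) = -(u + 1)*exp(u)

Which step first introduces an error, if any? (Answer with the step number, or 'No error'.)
Step 3

Step 3 is incorrect due to a sign flip.
The step shows: -(u + 1)*exp(u)
The correct value should be: (u + 1)*exp(u)

Explanation: The sign of the whole expression was flipped: the term (u + 1)*exp(u) was incorrectly written as -(u + 1)*exp(u)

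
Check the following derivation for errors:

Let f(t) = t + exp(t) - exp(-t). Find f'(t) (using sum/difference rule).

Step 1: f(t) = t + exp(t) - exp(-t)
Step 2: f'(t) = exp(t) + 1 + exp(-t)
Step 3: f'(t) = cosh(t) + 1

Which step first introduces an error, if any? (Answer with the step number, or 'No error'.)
Step 3

Step 3 is incorrect due to a wrong coefficient.
The step shows: cosh(t) + 1
The correct value should be: 2*cosh(t) + 1

Explanation: The coefficient 2 was incorrectly written as 1: the term 2*cosh(t) was incorrectly written as cosh(t)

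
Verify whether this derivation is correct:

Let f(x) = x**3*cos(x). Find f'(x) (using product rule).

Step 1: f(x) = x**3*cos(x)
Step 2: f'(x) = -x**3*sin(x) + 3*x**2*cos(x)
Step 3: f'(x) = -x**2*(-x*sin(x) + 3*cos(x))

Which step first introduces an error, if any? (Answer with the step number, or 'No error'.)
Step 3

Step 3 is incorrect due to a sign flip.
The step shows: -x**2*(-x*sin(x) + 3*cos(x))
The correct value should be: x**2*(-x*sin(x) + 3*cos(x))

Explanation: The sign of the whole expression was flipped: the term x**2*(-x*sin(x) + 3*cos(x)) was incorrectly written as -x**2*(-x*sin(x) + 3*cos(x))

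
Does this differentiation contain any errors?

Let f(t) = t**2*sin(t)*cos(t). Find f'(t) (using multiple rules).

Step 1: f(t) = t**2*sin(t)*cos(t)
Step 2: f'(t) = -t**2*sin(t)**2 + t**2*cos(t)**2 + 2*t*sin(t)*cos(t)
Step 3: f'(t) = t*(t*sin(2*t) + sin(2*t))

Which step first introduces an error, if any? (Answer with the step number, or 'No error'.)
Step 3

Step 3 is incorrect due to a wrong trig function.
The step shows: t*(t*sin(2*t) + sin(2*t))
The correct value should be: t*(t*cos(2*t) + sin(2*t))

Explanation: cos(2*t) was incorrectly written as sin(2*t): the term t*(t*cos(2*t) + sin(2*t)) was incorrectly written as t*(t*sin(2*t) + sin(2*t))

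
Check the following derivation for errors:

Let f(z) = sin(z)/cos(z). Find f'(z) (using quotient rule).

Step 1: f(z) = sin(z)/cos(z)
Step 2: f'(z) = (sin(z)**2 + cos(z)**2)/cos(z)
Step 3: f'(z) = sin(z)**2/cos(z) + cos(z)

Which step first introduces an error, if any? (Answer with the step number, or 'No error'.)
Step 2

Step 2 is incorrect due to a wrong exponent.
The step shows: (sin(z)**2 + cos(z)**2)/cos(z)
The correct value should be: (sin(z)**2 + cos(z)**2)/cos(z)**2

Explanation: The exponent -2 on cos(z) was incorrectly written as -1: the term (sin(z)**2 + cos(z)**2)/cos(z)**2 was incorrectly written as (sin(z)**2 + cos(z)**2)/cos(z)
The later steps are derived from this incorrect expression, so the error originates in Step 2.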